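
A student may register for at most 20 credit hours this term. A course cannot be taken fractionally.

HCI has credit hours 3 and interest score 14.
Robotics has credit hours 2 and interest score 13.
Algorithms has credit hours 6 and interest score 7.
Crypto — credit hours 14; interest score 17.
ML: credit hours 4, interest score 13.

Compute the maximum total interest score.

HCI + Robotics + Algorithms + ML: credit hours 3 + 2 + 6 + 4 = 15 ≤ 20, interest score 14 + 13 + 7 + 13 = 47.
HCI + Robotics + Crypto: credit hours 3 + 2 + 14 = 19 ≤ 20, interest score 14 + 13 + 17 = 44.
Robotics + Crypto + ML: credit hours 2 + 14 + 4 = 20 ≤ 20, interest score 13 + 17 + 13 = 43.
Best is HCI, Robotics, Algorithms, and ML with total interest score 47.

47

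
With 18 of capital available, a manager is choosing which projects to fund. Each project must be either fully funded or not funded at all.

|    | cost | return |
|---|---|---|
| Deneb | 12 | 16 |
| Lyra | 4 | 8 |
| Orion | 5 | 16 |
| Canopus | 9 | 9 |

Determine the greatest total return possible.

Treat it as a binary knapsack problem.
Orion + Canopus: cost 5 + 9 = 14 ≤ 18, return 16 + 9 = 25.
Deneb + Orion: cost 12 + 5 = 17 ≤ 18, return 16 + 16 = 32.
Lyra + Orion + Canopus: cost 4 + 5 + 9 = 18 ≤ 18, return 8 + 16 + 9 = 33.
Best is Lyra, Orion, and Canopus with total return 33.

33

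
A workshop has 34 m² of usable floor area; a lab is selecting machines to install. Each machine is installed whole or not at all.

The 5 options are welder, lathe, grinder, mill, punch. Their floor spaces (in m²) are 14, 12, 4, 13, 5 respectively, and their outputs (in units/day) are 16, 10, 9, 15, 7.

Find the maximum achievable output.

Take lathe, grinder, mill, and punch: floor space 12 + 4 + 13 + 5 = 34 ≤ 34, output 10 + 9 + 15 + 7 = 41.
No other feasible combination does better.

41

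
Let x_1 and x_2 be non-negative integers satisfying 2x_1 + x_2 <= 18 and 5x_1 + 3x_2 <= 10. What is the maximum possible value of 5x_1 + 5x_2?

(x_1,x_2)=(0,3): 2·0+1·3=3≤18, 5·0+3·3=9≤10, objective 15.
(x_1,x_2)=(0,2): 2·0+1·2=2≤18, 5·0+3·2=6≤10, objective 10.
The best lattice point is (0,3), giving 15.

15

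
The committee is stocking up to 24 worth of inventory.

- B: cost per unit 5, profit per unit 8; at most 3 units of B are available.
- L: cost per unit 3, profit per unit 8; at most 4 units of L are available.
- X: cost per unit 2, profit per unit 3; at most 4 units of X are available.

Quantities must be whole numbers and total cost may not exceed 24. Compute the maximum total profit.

This is a bounded integer knapsack.
Take 2×B, 4×L, and 1×X: cost 24 ≤ 24, profit 2·8 + 4·8 + 1·3 = 51.
L has the best ratio (8/3) and is taken to its limit of 4; remaining capacity is filled optimally with the others.

51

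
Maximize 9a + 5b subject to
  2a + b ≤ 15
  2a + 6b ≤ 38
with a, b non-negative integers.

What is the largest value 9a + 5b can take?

69

The continuous relaxation peaks at (5.2, 4.6) with value 69.80; rounding to a feasible lattice point costs some objective.
(a,b)=(6,3) is feasible, giving 69.
(a,b)=(5,4) is feasible, giving 65.
Maximum is 69 at (a,b)=(6,3).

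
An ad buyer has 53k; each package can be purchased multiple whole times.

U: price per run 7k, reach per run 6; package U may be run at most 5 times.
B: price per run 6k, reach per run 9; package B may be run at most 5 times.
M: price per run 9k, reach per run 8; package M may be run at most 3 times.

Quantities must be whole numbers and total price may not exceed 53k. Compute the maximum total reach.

B has the best ratio (9/6); taking only B gives at most 5×9 = 45 (stopped by the supply cap of 5).
Mixing does better — 2×U, 5×B, and 1×M: price 53 ≤ 53, reach 2·6 + 5·9 + 1·8 = 65.

65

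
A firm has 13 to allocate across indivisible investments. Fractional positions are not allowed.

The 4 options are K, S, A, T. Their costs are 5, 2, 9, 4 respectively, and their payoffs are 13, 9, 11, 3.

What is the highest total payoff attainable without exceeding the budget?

K + S: cost 5 + 2 = 7 ≤ 13, payoff 13 + 9 = 22.
K + S + T: cost 5 + 2 + 4 = 11 ≤ 13, payoff 13 + 9 + 3 = 25.
S + A: cost 2 + 9 = 11 ≤ 13, payoff 9 + 11 = 20.
Best is K, S, and T with total payoff 25.

25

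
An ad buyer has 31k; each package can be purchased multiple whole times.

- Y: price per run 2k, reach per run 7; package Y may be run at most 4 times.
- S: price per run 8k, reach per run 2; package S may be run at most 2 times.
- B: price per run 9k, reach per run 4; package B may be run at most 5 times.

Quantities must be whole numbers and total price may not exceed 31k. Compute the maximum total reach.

36

This is a bounded integer knapsack.
Y has the best ratio (7/2); taking only Y gives at most 4×7 = 28 (stopped by the supply cap of 4).
Mixing does better — 4×Y and 2×B: price 26 ≤ 31, reach 4·7 + 2·4 = 36.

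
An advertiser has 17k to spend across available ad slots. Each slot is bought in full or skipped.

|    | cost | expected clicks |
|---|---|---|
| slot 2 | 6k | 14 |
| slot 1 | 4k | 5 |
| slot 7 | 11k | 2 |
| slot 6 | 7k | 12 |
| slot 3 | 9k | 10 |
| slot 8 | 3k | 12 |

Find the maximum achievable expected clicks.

38

Allowing fractional choices, the relaxed optimum would be about 39.2, but ad slots are indivisible.
slot 2 + slot 6 + slot 8: cost 6 + 7 + 3 = 16 ≤ 17, expected clicks 14 + 12 + 12 = 38.
slot 2 + slot 1 + slot 8: cost 6 + 4 + 3 = 13 ≤ 17, expected clicks 14 + 5 + 12 = 31.
Best is slot 2, slot 6, and slot 8 with total expected clicks 38.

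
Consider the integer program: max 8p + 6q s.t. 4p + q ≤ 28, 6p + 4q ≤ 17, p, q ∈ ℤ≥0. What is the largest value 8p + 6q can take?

24

(p,q)=(0,4): 4·0+1·4=4≤28, 6·0+4·4=16≤17, objective 24.
(p,q)=(0,3): 4·0+1·3=3≤28, 6·0+4·3=12≤17, objective 18.
No feasible integer point exceeds 24.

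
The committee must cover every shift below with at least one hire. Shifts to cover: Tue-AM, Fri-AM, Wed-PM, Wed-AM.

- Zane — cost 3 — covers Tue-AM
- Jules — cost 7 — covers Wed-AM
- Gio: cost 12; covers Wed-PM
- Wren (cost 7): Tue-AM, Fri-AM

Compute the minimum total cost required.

The greedy cost-per-new-shift heuristic would pick Zane, Jules, Wren, and Gio for 29, but a cheaper cover exists.
Choose Jules, Gio, and Wren: together they cover Tue-AM, Fri-AM, Wed-PM, Wed-AM — every shift.
Total cost: 7 + 12 + 7 = 26.
No cover costs less than 26.

26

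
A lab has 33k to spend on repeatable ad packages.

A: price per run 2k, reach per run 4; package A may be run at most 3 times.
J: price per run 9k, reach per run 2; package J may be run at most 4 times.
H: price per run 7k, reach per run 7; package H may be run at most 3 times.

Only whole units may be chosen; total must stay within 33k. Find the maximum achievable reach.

Take 3×A and 3×H: price 27 ≤ 33, reach 3·4 + 3·7 = 33.
A has the best ratio (4/2) and is taken to its limit of 3; remaining capacity is filled optimally with the others.

33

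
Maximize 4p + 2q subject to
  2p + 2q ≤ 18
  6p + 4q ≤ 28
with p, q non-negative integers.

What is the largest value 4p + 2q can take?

18

(p,q)=(4,1): 2·4+2·1=10≤18, 6·4+4·1=28≤28, objective 18.
(p,q)=(4,0): 2·4+2·0=8≤18, 6·4+4·0=24≤28, objective 16.
(p,q)=(3,2): 2·3+2·2=10≤18, 6·3+4·2=26≤28, objective 16.
(p,q)=(3,1): 2·3+2·1=8≤18, 6·3+4·1=22≤28, objective 14.
Maximum is 18 at (p,q)=(4,1).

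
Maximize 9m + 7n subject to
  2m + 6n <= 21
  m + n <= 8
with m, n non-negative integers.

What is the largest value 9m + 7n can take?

(m,n)=(8,0) is feasible, giving 72.
(m,n)=(7,1) is feasible, giving 70.
(m,n)=(7,0) is feasible, giving 63.
The best lattice point is (8,0), giving 72.

72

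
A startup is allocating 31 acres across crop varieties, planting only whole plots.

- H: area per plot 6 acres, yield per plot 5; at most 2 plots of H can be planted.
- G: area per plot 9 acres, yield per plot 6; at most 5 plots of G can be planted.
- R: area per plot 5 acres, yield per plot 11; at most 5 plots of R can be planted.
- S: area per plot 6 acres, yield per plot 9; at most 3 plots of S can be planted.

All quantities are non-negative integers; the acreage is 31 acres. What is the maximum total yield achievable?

R has the best ratio (11/5); taking only R gives at most 5×11 = 55 (stopped by the supply cap of 5).
Mixing does better — 5×R and 1×S: area 31 ≤ 31, yield 5·11 + 1·9 = 64.

64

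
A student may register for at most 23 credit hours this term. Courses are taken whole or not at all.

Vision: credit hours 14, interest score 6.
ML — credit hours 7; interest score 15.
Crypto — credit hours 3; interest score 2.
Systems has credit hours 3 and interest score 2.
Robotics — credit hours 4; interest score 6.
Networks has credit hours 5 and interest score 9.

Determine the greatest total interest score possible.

Allowing fractional choices, the relaxed optimum would be about 34.4, but courses are indivisible.
ML + Crypto + Robotics + Networks: credit hours 7 + 3 + 4 + 5 = 19 ≤ 23, interest score 15 + 2 + 6 + 9 = 32.
ML + Crypto + Systems + Robotics + Networks: credit hours 7 + 3 + 3 + 4 + 5 = 22 ≤ 23, interest score 15 + 2 + 2 + 6 + 9 = 34.
Best is ML, Crypto, Systems, Robotics, and Networks with total interest score 34.

34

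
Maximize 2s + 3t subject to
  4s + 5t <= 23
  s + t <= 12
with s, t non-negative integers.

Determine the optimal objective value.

13

(s,t)=(2,3) is feasible, giving 13.
(s,t)=(0,4) is feasible, giving 12.
Maximum is 13 at (s,t)=(2,3).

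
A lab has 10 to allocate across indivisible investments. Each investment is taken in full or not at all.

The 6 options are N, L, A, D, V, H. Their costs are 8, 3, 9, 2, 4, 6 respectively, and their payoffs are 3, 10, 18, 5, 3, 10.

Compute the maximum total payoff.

20

Allowing fractional choices, the relaxed optimum would be about 25.0, but investments are indivisible.
L + H: cost 3 + 6 = 9 ≤ 10, payoff 10 + 10 = 20.
L + D + V: cost 3 + 2 + 4 = 9 ≤ 10, payoff 10 + 5 + 3 = 18.
A: cost 9 ≤ 10, payoff 18.
Best is L and H with total payoff 20.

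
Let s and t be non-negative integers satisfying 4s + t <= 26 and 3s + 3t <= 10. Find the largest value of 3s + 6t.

18

The continuous relaxation peaks at (0, 3.33) with value 20.00; rounding to a feasible lattice point costs some objective.
(s,t)=(0,3): 4·0+1·3=3≤26, 3·0+3·3=9≤10, objective 18.
(s,t)=(1,2): 4·1+1·2=6≤26, 3·1+3·2=9≤10, objective 15.
(s,t)=(0,2): 4·0+1·2=2≤26, 3·0+3·2=6≤10, objective 12.
No feasible integer point exceeds 18.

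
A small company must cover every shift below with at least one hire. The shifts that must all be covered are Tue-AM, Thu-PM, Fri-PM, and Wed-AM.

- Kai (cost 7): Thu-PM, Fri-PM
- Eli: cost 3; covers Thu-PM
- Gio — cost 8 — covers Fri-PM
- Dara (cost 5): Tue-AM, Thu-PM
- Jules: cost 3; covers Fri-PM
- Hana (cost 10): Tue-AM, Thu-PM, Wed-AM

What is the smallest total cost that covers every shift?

The greedy cost-per-new-shift heuristic would pick Dara, Jules, and Hana for 18, but a cheaper cover exists.
Choose Jules and Hana: together they cover Tue-AM, Thu-PM, Fri-PM, Wed-AM — every shift.
Total cost: 3 + 10 = 13.
No cover costs less than 13.

13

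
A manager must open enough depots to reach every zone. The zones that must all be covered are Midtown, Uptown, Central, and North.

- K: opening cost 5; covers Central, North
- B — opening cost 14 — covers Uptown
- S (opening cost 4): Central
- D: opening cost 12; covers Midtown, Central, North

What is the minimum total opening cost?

The greedy cost-per-new-zone heuristic would pick K, D, and B for 31, but a cheaper cover exists.
Choose B and D: together they cover Midtown, Uptown, Central, North — every zone.
Total opening cost: 14 + 12 = 26.
No cover costs less than 26.

26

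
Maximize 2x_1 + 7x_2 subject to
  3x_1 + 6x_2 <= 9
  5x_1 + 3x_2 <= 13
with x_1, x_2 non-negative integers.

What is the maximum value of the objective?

9

(x_1,x_2)=(1,1): 3·1+6·1=9≤9, 5·1+3·1=8≤13, objective 9.
(x_1,x_2)=(0,1): 3·0+6·1=6≤9, 5·0+3·1=3≤13, objective 7.
No feasible integer point exceeds 9.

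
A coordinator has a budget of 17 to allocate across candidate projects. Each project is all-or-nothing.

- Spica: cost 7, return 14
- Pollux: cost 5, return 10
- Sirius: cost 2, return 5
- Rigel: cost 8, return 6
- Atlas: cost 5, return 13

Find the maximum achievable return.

37

Treat it as a binary knapsack problem.
Take Spica, Pollux, and Atlas: cost 7 + 5 + 5 = 17 ≤ 17, return 14 + 10 + 13 = 37.
No other feasible combination does better.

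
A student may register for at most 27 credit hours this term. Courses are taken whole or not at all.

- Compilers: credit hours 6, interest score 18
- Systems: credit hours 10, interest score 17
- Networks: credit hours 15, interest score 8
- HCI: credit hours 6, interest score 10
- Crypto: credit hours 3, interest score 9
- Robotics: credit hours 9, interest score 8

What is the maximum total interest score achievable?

Treat it as a binary knapsack problem.
Allowing fractional choices, the relaxed optimum would be about 55.8, but courses are indivisible.
Compilers + Systems + HCI + Crypto: credit hours 6 + 10 + 6 + 3 = 25 ≤ 27, interest score 18 + 17 + 10 + 9 = 54.
Compilers + Systems + HCI: credit hours 6 + 10 + 6 = 22 ≤ 27, interest score 18 + 17 + 10 = 45.
Compilers + HCI + Crypto + Robotics: credit hours 6 + 6 + 3 + 9 = 24 ≤ 27, interest score 18 + 10 + 9 + 8 = 45.
Best is Compilers, Systems, HCI, and Crypto with total interest score 54.

54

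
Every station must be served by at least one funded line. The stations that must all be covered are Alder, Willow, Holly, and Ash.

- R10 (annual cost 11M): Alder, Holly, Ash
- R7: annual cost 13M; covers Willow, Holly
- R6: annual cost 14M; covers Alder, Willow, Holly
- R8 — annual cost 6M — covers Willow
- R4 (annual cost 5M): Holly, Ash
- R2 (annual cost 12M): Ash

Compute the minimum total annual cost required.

17

The greedy cost-per-new-station heuristic would pick R4, R8, and R10 for 22, but a cheaper cover exists.
Choose R10 and R8: together they cover Alder, Willow, Holly, Ash — every station.
Total annual cost: 11 + 6 = 17.
No cover costs less than 17.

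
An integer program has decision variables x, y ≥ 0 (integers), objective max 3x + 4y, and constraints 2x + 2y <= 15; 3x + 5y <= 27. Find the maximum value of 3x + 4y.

Relaxing integrality, the LP optimum is 24.75 at (x,y) = (5.25, 2.25), which is not an integer point.
(x,y)=(4,3): 2·4+2·3=14≤15, 3·4+5·3=27≤27, objective 24.
(x,y)=(5,2): 2·5+2·2=14≤15, 3·5+5·2=25≤27, objective 23.
(x,y)=(6,1): 2·6+2·1=14≤15, 3·6+5·1=23≤27, objective 22.
(x,y)=(3,3): 2·3+2·3=12≤15, 3·3+5·3=24≤27, objective 21.
Maximum is 24 at (x,y)=(4,3).

24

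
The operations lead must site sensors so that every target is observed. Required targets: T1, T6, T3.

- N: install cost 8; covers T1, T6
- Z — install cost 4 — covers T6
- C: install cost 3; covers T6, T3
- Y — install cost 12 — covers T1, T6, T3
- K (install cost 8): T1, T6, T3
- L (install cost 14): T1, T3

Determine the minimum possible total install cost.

The greedy cost-per-new-target heuristic would pick C and N for 11, but a cheaper cover exists.
K alone covers T1, T6, T3 — every target.
Total install cost: 8.
No cover costs less than 8.

8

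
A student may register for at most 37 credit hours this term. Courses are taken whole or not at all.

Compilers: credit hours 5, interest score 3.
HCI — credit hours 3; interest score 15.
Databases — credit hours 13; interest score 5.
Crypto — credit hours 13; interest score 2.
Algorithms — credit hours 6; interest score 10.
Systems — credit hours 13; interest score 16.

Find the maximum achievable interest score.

Allowing fractional choices, the relaxed optimum would be about 47.8, but courses are indivisible.
HCI + Databases + Algorithms + Systems: credit hours 3 + 13 + 6 + 13 = 35 ≤ 37, interest score 15 + 5 + 10 + 16 = 46.
HCI + Crypto + Algorithms + Systems: credit hours 3 + 13 + 6 + 13 = 35 ≤ 37, interest score 15 + 2 + 10 + 16 = 43.
Compilers + HCI + Algorithms + Systems: credit hours 5 + 3 + 6 + 13 = 27 ≤ 37, interest score 3 + 15 + 10 + 16 = 44.
Best is HCI, Databases, Algorithms, and Systems with total interest score 46.

46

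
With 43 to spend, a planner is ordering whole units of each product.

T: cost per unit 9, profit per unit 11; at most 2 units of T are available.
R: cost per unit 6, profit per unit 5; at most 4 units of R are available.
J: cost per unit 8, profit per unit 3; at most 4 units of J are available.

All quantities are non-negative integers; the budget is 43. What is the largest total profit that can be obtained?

2×T and 4×R: cost 42 ≤ 43, profit 2·11 + 4·5 = 42.
2×T and 3×R: cost 36 ≤ 43, profit 2·11 + 3·5 = 37.
Best is 42.

42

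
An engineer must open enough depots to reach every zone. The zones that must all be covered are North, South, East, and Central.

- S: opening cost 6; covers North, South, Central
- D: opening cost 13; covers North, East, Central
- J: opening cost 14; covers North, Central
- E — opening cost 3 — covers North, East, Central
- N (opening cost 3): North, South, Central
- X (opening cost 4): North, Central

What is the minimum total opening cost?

6

Choose E and N: together they cover North, South, East, Central — every zone.
Total opening cost: 3 + 3 = 6.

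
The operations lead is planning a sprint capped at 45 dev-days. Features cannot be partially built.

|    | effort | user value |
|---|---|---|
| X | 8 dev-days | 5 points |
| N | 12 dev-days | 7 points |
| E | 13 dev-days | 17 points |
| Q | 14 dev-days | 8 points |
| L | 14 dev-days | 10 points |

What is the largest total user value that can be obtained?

35

Allowing fractional choices, the relaxed optimum would be about 37.8, but features are indivisible.
E + Q + L: effort 13 + 14 + 14 = 41 ≤ 45, user value 17 + 8 + 10 = 35.
N + E + L: effort 12 + 13 + 14 = 39 ≤ 45, user value 7 + 17 + 10 = 34.
Best is E, Q, and L with total user value 35.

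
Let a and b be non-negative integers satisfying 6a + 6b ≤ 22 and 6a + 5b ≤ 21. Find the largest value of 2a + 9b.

27

The continuous relaxation peaks at (0, 3.67) with value 33.00; rounding to a feasible lattice point costs some objective.
(a,b)=(0,3): 6·0+6·3=18≤22, 6·0+5·3=15≤21, objective 27.
(a,b)=(1,2): 6·1+6·2=18≤22, 6·1+5·2=16≤21, objective 20.
(a,b)=(0,2): 6·0+6·2=12≤22, 6·0+5·2=10≤21, objective 18.
No feasible integer point exceeds 27.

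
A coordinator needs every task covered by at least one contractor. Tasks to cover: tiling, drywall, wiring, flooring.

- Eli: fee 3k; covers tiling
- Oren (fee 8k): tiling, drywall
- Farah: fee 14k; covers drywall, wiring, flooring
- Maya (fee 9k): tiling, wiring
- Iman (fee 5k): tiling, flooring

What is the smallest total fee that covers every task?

This is an integer covering problem.
The greedy cost-per-new-task heuristic would pick Iman and Farah for 19, but a cheaper cover exists.
Choose Eli and Farah: together they cover tiling, drywall, wiring, flooring — every task.
Total fee: 3 + 14 = 17.
No cover costs less than 17.

17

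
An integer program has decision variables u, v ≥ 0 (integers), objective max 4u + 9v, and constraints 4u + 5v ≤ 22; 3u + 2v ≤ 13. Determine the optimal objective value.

The continuous relaxation peaks at (0, 4.4) with value 39.60; rounding to a feasible lattice point costs some objective.
(u,v)=(0,4): 4·0+5·4=20≤22, 3·0+2·4=8≤13, objective 36.
(u,v)=(1,3): 4·1+5·3=19≤22, 3·1+2·3=9≤13, objective 31.
(u,v)=(0,3): 4·0+5·3=15≤22, 3·0+2·3=6≤13, objective 27.
Maximum is 36 at (u,v)=(0,4).

36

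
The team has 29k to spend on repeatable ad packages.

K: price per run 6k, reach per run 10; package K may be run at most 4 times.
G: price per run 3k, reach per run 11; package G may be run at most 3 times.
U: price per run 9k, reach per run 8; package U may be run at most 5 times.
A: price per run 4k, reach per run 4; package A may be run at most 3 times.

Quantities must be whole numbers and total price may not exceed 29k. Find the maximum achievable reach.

G has the best ratio (11/3); taking only G gives at most 3×11 = 33 (stopped by the supply cap of 3).
Mixing does better — 3×K and 3×G: price 27 ≤ 29, reach 3·10 + 3·11 = 63.

63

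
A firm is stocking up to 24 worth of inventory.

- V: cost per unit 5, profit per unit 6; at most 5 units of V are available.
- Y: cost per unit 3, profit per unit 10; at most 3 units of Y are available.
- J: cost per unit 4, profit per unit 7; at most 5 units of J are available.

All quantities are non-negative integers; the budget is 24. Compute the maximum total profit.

1×V, 3×Y, and 2×J: cost 22 ≤ 24, profit 1·6 + 3·10 + 2·7 = 50.
3×Y and 3×J: cost 21 ≤ 24, profit 3·10 + 3·7 = 51.
Best is 51.

51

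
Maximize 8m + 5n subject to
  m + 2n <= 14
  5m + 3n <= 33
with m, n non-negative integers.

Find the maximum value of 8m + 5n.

53

Relaxing integrality, the LP optimum is 53.86 at (m,n) = (3.43, 5.29), which is not an integer point.
(m,n)=(6,1): 1·6+2·1=8≤14, 5·6+3·1=33≤33, objective 53.
(m,n)=(4,4): 1·4+2·4=12≤14, 5·4+3·4=32≤33, objective 52.
Maximum is 53 at (m,n)=(6,1).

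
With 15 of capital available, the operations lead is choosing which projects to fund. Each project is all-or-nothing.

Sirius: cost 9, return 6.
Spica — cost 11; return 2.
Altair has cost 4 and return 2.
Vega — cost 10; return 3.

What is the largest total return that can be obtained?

8

Treat it as a binary knapsack problem.
Take Sirius and Altair: cost 9 + 4 = 13 ≤ 15, return 6 + 2 = 8.
No other feasible combination does better.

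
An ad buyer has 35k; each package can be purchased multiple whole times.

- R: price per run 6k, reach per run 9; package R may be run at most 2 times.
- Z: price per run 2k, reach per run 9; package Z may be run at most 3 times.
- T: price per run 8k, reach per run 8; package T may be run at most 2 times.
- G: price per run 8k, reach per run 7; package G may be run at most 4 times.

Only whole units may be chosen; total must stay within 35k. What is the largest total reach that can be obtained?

61

2×R, 3×Z, 1×T, and 1×G: price 34 ≤ 35, reach 2·9 + 3·9 + 1·8 + 1·7 = 60.
2×R, 3×Z, and 2×T: price 34 ≤ 35, reach 2·9 + 3·9 + 2·8 = 61.
Best is 61.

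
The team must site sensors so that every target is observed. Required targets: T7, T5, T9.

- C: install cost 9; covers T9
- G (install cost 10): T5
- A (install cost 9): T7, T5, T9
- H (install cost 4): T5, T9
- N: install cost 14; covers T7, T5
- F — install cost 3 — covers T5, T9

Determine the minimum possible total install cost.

9

The greedy cost-per-new-target heuristic would pick F and A for 12, but a cheaper cover exists.
A alone covers T7, T5, T9 — every target.
Total install cost: 9.
No cover costs less than 9.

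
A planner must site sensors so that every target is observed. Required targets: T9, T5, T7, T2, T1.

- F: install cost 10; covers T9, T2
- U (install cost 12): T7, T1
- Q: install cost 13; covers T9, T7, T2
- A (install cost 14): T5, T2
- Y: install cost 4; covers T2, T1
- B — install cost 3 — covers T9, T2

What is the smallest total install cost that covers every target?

The greedy cost-per-new-target heuristic would pick B, Y, U, and A for 33, but a cheaper cover exists.
Choose U, A, and B: together they cover T9, T5, T7, T2, T1 — every target.
Total install cost: 12 + 14 + 3 = 29.
No cover costs less than 29.

29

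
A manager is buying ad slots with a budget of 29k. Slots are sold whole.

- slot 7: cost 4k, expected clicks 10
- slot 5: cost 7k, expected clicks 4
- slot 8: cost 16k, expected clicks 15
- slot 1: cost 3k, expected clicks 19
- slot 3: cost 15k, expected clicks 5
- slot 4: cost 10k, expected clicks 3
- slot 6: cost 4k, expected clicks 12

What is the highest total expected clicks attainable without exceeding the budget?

56

slot 7 + slot 5 + slot 1 + slot 4 + slot 6: cost 4 + 7 + 3 + 10 + 4 = 28 ≤ 29, expected clicks 10 + 4 + 19 + 3 + 12 = 48.
slot 7 + slot 8 + slot 1 + slot 6: cost 4 + 16 + 3 + 4 = 27 ≤ 29, expected clicks 10 + 15 + 19 + 12 = 56.
Best is slot 7, slot 8, slot 1, and slot 6 with total expected clicks 56.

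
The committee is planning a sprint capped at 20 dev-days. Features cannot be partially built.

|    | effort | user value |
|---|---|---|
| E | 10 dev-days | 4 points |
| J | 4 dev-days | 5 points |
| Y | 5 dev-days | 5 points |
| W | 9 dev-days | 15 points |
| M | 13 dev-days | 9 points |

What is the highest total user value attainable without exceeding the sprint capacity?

25

This is an integer program with binary decision variables.
Allowing fractional choices, the relaxed optimum would be about 26.4, but features are indivisible.
J + W: effort 4 + 9 = 13 ≤ 20, user value 5 + 15 = 20.
J + Y + W: effort 4 + 5 + 9 = 18 ≤ 20, user value 5 + 5 + 15 = 25.
Best is J, Y, and W with total user value 25.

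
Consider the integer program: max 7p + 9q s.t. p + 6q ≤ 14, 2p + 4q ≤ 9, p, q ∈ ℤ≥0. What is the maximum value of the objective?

28

(p,q)=(4,0): 1·4+6·0=4≤14, 2·4+4·0=8≤9, objective 28.
(p,q)=(3,0): 1·3+6·0=3≤14, 2·3+4·0=6≤9, objective 21.
The best lattice point is (4,0), giving 28.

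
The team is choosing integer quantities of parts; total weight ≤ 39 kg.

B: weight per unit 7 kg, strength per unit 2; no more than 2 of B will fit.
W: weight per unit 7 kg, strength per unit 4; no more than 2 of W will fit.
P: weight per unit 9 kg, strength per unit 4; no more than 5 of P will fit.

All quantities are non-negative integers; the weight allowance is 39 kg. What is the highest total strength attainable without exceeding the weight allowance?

18

This is a bounded integer knapsack.
Take 1×B, 2×W, and 2×P: weight 39 ≤ 39, strength 1·2 + 2·4 + 2·4 = 18.
W has the best ratio (4/7) and is taken to its limit of 2; remaining capacity is filled optimally with the others.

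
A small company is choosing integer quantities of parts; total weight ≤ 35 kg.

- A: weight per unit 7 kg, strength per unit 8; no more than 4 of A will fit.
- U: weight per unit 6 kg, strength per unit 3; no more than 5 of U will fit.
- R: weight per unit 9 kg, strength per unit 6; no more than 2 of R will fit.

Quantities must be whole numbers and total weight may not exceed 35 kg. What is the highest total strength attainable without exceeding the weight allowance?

A has the best ratio (8/7); taking only A gives at most 4×8 = 32 (stopped by the supply cap of 4).
Mixing does better — 4×A and 1×U: weight 34 ≤ 35, strength 4·8 + 1·3 = 35.

35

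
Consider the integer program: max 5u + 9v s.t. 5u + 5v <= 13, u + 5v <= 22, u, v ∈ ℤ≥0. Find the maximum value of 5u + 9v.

The continuous relaxation peaks at (0, 2.6) with value 23.40; rounding to a feasible lattice point costs some objective.
(u,v)=(0,2): 5·0+5·2=10≤13, 1·0+5·2=10≤22, objective 18.
(u,v)=(1,1): 5·1+5·1=10≤13, 1·1+5·1=6≤22, objective 14.
(u,v)=(0,1): 5·0+5·1=5≤13, 1·0+5·1=5≤22, objective 9.
Maximum is 18 at (u,v)=(0,2).

18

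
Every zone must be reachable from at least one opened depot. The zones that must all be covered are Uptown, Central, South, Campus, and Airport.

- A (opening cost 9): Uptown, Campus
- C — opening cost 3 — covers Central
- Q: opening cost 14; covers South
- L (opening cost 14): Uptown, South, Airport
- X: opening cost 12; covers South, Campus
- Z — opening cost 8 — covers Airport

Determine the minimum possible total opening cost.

Choose A, C, and L: together they cover Uptown, Central, South, Campus, Airport — every zone.
Total opening cost: 9 + 3 + 14 = 26.

26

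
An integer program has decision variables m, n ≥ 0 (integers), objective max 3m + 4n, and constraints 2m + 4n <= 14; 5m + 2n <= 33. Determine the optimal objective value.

19

Relaxing integrality, the LP optimum is 20.50 at (m,n) = (6.5, 0.25), which is not an integer point.
(m,n)=(5,1): 2·5+4·1=14≤14, 5·5+2·1=27≤33, objective 19.
(m,n)=(6,0): 2·6+4·0=12≤14, 5·6+2·0=30≤33, objective 18.
(m,n)=(4,1): 2·4+4·1=12≤14, 5·4+2·1=22≤33, objective 16.
No feasible integer point exceeds 19.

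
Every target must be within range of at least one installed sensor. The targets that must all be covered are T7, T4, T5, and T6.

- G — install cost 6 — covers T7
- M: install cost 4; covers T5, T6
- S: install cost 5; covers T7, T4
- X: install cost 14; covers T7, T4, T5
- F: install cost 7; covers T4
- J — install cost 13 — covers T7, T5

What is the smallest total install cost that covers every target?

Choose M and S: together they cover T7, T4, T5, T6 — every target.
Total install cost: 4 + 5 = 9.
No cover costs less than 9.

9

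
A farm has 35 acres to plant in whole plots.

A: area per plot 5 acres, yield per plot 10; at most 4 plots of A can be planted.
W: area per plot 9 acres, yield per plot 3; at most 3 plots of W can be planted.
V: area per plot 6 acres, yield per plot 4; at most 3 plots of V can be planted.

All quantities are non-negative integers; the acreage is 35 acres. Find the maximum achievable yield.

Take 4×A and 2×V: area 32 ≤ 35, yield 4·10 + 2·4 = 48.
A has the best ratio (10/5) and is taken to its limit of 4; remaining capacity is filled optimally with the others.

48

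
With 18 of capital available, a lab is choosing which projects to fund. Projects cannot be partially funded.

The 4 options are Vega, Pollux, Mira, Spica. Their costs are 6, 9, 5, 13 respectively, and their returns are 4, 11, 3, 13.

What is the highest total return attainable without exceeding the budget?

16

Allowing fractional choices, the relaxed optimum would be about 20.0, but projects are indivisible.
Mira + Spica: cost 5 + 13 = 18 ≤ 18, return 3 + 13 = 16.
Vega + Pollux: cost 6 + 9 = 15 ≤ 18, return 4 + 11 = 15.
Best is Mira and Spica with total return 16.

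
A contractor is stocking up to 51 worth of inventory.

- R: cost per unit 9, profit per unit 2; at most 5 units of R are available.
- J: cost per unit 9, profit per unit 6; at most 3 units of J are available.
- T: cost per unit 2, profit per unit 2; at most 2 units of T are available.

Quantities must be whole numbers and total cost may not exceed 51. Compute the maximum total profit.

1×R, 3×J, and 2×T: cost 40 ≤ 51, profit 1·2 + 3·6 + 2·2 = 24.
2×R, 3×J, and 2×T: cost 49 ≤ 51, profit 2·2 + 3·6 + 2·2 = 26.
Best is 26.

26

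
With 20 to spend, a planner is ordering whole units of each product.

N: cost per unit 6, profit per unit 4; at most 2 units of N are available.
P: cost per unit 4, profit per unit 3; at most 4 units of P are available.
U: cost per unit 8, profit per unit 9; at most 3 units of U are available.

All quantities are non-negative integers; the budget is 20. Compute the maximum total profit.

Take 1×P and 2×U: cost 20 ≤ 20, profit 1·3 + 2·9 = 21.
No other integer combination yields more.

21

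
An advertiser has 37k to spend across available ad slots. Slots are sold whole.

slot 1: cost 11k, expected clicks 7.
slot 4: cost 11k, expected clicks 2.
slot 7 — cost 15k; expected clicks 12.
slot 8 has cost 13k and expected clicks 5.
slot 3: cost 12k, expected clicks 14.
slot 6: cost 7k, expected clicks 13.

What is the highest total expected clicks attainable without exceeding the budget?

39

This is a 0-1 knapsack instance.
Allowing fractional choices, the relaxed optimum would be about 40.9, but ad slots are indivisible.
slot 1 + slot 3 + slot 6: cost 11 + 12 + 7 = 30 ≤ 37, expected clicks 7 + 14 + 13 = 34.
slot 7 + slot 3 + slot 6: cost 15 + 12 + 7 = 34 ≤ 37, expected clicks 12 + 14 + 13 = 39.
Best is slot 7, slot 3, and slot 6 with total expected clicks 39.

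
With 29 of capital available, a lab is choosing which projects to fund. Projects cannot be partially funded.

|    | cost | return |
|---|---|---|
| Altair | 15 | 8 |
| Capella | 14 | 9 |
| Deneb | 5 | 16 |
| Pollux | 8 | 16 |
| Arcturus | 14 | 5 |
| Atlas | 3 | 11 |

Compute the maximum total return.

43

Allowing fractional choices, the relaxed optimum would be about 51.4, but projects are indivisible.
Capella + Deneb + Pollux: cost 14 + 5 + 8 = 27 ≤ 29, return 9 + 16 + 16 = 41.
Deneb + Pollux + Atlas: cost 5 + 8 + 3 = 16 ≤ 29, return 16 + 16 + 11 = 43.
Altair + Deneb + Pollux: cost 15 + 5 + 8 = 28 ≤ 29, return 8 + 16 + 16 = 40.
Best is Deneb, Pollux, and Atlas with total return 43.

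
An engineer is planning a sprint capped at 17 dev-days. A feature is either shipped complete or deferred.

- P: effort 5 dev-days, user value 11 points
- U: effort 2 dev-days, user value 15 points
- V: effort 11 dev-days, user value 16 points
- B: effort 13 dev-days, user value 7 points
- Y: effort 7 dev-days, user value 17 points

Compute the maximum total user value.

U + Y: effort 2 + 7 = 9 ≤ 17, user value 15 + 17 = 32.
U + V: effort 2 + 11 = 13 ≤ 17, user value 15 + 16 = 31.
P + U + Y: effort 5 + 2 + 7 = 14 ≤ 17, user value 11 + 15 + 17 = 43.
Best is P, U, and Y with total user value 43.

43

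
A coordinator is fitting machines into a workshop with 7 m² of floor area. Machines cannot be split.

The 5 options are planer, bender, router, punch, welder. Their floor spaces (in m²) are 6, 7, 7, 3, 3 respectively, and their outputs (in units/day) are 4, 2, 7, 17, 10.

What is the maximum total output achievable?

27

Treat it as a binary knapsack problem.
Allowing fractional choices, the relaxed optimum would be about 28.0, but machines are indivisible.
punch + welder: floor space 3 + 3 = 6 ≤ 7, output 17 + 10 = 27.
punch: floor space 3 ≤ 7, output 17.
Best is punch and welder with total output 27.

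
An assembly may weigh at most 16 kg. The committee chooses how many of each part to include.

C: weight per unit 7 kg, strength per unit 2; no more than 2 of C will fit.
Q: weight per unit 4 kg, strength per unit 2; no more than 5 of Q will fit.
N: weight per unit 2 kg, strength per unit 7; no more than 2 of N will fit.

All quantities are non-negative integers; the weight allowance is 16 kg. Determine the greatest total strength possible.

3×Q and 2×N: weight 16 ≤ 16, strength 3·2 + 2·7 = 20.
2×Q and 2×N: weight 12 ≤ 16, strength 2·2 + 2·7 = 18.
Best is 20.

20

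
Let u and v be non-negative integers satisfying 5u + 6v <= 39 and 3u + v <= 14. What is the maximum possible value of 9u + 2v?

40

Relaxing integrality, the LP optimum is 42.00 at (u,v) = (4.67, 0), which is not an integer point.
(u,v)=(4,2): 5·4+6·2=32≤39, 3·4+1·2=14≤14, objective 40.
(u,v)=(4,1): 5·4+6·1=26≤39, 3·4+1·1=13≤14, objective 38.
No feasible integer point exceeds 40.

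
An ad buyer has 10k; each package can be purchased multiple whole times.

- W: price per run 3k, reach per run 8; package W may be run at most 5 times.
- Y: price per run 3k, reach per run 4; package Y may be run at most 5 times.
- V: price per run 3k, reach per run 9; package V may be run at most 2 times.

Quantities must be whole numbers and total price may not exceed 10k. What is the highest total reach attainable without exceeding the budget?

2×W and 1×V: price 9 ≤ 10, reach 2·8 + 1·9 = 25.
1×W and 2×V: price 9 ≤ 10, reach 1·8 + 2·9 = 26.
Best is 26.

26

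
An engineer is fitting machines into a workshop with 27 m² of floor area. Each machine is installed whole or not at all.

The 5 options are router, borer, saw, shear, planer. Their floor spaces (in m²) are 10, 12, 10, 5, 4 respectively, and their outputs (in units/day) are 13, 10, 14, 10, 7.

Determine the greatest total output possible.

router + saw + shear: floor space 10 + 10 + 5 = 25 ≤ 27, output 13 + 14 + 10 = 37.
borer + saw + shear: floor space 12 + 10 + 5 = 27 ≤ 27, output 10 + 14 + 10 = 34.
router + saw + planer: floor space 10 + 10 + 4 = 24 ≤ 27, output 13 + 14 + 7 = 34.
Best is router, saw, and shear with total output 37.

37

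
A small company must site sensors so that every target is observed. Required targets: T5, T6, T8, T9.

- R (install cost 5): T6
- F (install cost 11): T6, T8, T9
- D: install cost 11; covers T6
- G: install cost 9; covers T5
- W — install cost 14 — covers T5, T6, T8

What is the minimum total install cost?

This is an integer covering problem.
Choose F and G: together they cover T5, T6, T8, T9 — every target.
Total install cost: 11 + 9 = 20.
No cover costs less than 20.

20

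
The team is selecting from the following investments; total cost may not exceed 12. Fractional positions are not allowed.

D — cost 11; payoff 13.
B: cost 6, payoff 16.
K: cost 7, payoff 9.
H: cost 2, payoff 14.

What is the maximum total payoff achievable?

K + H: cost 7 + 2 = 9 ≤ 12, payoff 9 + 14 = 23.
B: cost 6 ≤ 12, payoff 16.
B + H: cost 6 + 2 = 8 ≤ 12, payoff 16 + 14 = 30.
Best is B and H with total payoff 30.

30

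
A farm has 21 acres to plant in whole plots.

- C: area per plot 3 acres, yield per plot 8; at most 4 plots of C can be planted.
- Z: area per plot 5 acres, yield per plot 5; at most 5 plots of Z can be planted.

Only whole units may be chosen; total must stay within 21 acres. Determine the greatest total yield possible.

37

Take 4×C and 1×Z: area 17 ≤ 21, yield 4·8 + 1·5 = 37.
C has the best ratio (8/3) and is taken to its limit of 4; remaining capacity is filled optimally with the others.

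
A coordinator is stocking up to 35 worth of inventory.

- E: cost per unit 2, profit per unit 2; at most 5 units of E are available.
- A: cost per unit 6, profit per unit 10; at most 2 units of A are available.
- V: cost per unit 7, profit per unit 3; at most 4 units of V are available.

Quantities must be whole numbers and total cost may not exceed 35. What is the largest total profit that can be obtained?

34

This is a bounded integer knapsack.
A has the best ratio (10/6); taking only A gives at most 2×10 = 20 (stopped by the supply cap of 2).
Mixing does better — 4×E, 2×A, and 2×V: cost 34 ≤ 35, profit 4·2 + 2·10 + 2·3 = 34.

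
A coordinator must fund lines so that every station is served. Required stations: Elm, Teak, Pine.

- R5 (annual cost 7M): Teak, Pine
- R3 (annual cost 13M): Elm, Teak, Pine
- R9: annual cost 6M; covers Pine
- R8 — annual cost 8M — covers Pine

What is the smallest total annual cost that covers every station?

The greedy cost-per-new-station heuristic would pick R5 and R3 for 20, but a cheaper cover exists.
R3 alone covers Elm, Teak, Pine — every station.
Total annual cost: 13.
No cover costs less than 13.

13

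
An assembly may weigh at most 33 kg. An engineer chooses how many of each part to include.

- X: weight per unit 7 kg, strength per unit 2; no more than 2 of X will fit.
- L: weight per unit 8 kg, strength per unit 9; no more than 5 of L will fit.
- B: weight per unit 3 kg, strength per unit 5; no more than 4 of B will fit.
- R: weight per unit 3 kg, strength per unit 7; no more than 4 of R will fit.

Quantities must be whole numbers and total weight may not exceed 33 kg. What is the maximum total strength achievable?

R has the best ratio (7/3); taking only R gives at most 4×7 = 28 (stopped by the supply cap of 4).
Mixing does better — 1×L, 4×B, and 4×R: weight 32 ≤ 33, strength 1·9 + 4·5 + 4·7 = 57.

57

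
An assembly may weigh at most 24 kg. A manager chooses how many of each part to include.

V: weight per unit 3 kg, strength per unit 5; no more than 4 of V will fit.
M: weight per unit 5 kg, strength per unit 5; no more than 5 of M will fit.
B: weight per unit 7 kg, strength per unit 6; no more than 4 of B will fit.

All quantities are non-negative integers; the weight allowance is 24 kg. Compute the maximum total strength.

31

4×V, 1×M, and 1×B: weight 24 ≤ 24, strength 4·5 + 1·5 + 1·6 = 31.
3×V and 3×M: weight 24 ≤ 24, strength 3·5 + 3·5 = 30.
Best is 31.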